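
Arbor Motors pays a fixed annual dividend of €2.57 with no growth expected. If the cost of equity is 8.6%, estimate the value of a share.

€29.88

Zero-growth DDM (perpetuity): P₀ = D/r = 2.57 / 0.086 = 29.8837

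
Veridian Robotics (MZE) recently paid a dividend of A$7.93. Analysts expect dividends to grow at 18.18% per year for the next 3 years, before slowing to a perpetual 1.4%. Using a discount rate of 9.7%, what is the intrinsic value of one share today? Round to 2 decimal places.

A$148.79

Two-stage DDM. Project D₁…D_3 at 0.1818, terminal growth 0.014, discount at r = 0.097.
D_1 = 9.3717
D_2 = 11.0754
D_3 = 13.0890
Terminal value at t=3: TV = D_4/(r−g) = 13.2722/(0.097−0.014) = 159.9061
P₀ = 9.3717/(1+0.097)^1 + 11.0754/(1+0.097)^2 + 13.0890/(1+0.097)^3 + 159.9061/(1+0.097)^3 = 148.7894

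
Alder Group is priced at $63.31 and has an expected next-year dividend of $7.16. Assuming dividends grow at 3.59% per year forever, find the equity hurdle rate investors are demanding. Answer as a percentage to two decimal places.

Rearranging the constant-growth DDM: r = D₁/P₀ + g.
r = 7.1600 / 63.31 + 0.0359 = 0.11309 + 0.0359 = 0.14899

14.90%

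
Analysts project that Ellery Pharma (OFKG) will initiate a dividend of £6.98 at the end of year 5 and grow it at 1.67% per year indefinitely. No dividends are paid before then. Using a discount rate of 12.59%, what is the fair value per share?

Deferred-dividend DDM. At t=4 the remaining stream is a growing perpetuity with first payment D_5 = 6.98.
V_4 = D_5/(r−g) = 6.98/(0.1259−0.0167) = 63.9194
P₀ = V_4/(1+r)^4 = 63.9194/(1+0.1259)^4 = 39.7771

£39.78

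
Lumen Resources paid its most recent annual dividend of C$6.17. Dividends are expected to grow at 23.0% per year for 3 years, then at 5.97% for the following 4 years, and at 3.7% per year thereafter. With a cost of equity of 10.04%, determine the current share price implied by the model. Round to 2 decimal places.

C$175.84

Three-stage DDM. Project D₁…D_7; terminal Gordon value at t=7 with g = 0.037; discount at r = 0.1004.
D_1 = 7.5891
D_2 = 9.3346
D_3 = 11.4815
D_4 = 12.1670
D_5 = 12.8934
D_6 = 13.6631
D_7 = 14.4788
TV_7 = 15.0145/(0.1004−0.037) = 236.8218
P₀ = Σ Dₜ/(1+r)ᵗ + TV_7/(1+r)^7 = 175.8367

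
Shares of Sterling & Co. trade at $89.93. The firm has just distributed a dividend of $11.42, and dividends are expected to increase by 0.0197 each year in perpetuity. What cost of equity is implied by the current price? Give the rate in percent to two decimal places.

Rearranging the constant-growth DDM: r = D₁/P₀ + g.
D₁ = 11.42 × (1 + 0.0197) = 11.6450.
r = 11.6450 / 89.93 + 0.0197 = 0.12949 + 0.0197 = 0.14919

14.92%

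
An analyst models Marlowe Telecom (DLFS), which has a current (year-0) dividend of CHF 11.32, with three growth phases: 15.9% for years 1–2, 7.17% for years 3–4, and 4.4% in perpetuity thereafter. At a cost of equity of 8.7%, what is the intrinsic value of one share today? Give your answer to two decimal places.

Three-stage DDM. Project D₁…D_4; terminal Gordon value at t=4 with g = 0.044; discount at r = 0.087.
D_1 = 13.1199
D_2 = 15.2059
D_3 = 16.2962
D_4 = 17.4646
TV_4 = 18.2331/(0.087−0.044) = 424.0253
P₀ = Σ Dₜ/(1+r)ᵗ + TV_4/(1+r)^4 = 353.8569

CHF 353.86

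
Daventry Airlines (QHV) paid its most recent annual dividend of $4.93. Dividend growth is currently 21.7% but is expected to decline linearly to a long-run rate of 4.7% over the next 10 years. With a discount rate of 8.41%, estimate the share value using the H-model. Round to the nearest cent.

$252.08

H-model: P₀ = D₀[(1+g_L) + H(g_S−g_L)]/(r−g_L), with H = 10/2 = 5.
P₀ = 4.93 × [(1+0.047) + 5×(0.217−0.047)] / (0.0841−0.047)
   = 4.93 × 1.8970 / 0.0371 = 252.0811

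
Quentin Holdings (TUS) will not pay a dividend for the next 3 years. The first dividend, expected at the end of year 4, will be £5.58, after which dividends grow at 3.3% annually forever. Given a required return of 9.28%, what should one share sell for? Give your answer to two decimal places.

£71.50

Deferred-dividend DDM. At t=3 the remaining stream is a growing perpetuity with first payment D_4 = 5.58.
V_3 = D_4/(r−g) = 5.58/(0.0928−0.033) = 93.3110
P₀ = V_3/(1+r)^3 = 93.3110/(1+0.0928)^3 = 71.5008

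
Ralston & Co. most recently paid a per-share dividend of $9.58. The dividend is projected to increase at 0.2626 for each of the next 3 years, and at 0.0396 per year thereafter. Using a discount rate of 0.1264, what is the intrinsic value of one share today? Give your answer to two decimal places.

$197.86

Two-stage DDM. Project D₁…D_3 at 0.2626, terminal growth 0.0396, discount at r = 0.1264.
D_1 = 12.0957
D_2 = 15.2720
D_3 = 19.2825
Terminal value at t=3: TV = D_4/(r−g) = 20.0461/(0.1264−0.0396) = 230.9454
P₀ = 12.0957/(1+0.1264)^1 + 15.2720/(1+0.1264)^2 + 19.2825/(1+0.1264)^3 + 230.9454/(1+0.1264)^3 = 197.8638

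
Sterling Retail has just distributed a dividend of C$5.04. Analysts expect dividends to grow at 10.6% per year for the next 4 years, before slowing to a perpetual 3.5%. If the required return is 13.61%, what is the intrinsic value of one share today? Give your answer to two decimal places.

C$65.20

Two-stage DDM. Project D₁…D_4 at 0.106, terminal growth 0.035, discount at r = 0.1361.
D_1 = 5.5742
D_2 = 6.1651
D_3 = 6.8186
D_4 = 7.5414
Terminal value at t=4: TV = D_5/(r−g) = 7.8053/(0.1361−0.035) = 77.2041
P₀ = 5.5742/(1+0.1361)^1 + 6.1651/(1+0.1361)^2 + 6.8186/(1+0.1361)^3 + 7.5414/(1+0.1361)^4 + 77.2041/(1+0.1361)^4 = 65.2015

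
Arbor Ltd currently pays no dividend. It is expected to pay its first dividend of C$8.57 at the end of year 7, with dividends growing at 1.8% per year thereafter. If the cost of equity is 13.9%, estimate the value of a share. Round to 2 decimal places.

Deferred-dividend DDM. At t=6 the remaining stream is a growing perpetuity with first payment D_7 = 8.57.
V_6 = D_7/(r−g) = 8.57/(0.139−0.018) = 70.8264
P₀ = V_6/(1+r)^6 = 70.8264/(1+0.139)^6 = 32.4379

C$32.44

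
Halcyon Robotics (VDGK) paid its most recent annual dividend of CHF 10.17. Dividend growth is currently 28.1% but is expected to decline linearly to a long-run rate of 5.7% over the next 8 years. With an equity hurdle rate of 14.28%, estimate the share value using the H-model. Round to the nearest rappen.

H-model: P₀ = D₀[(1+g_L) + H(g_S−g_L)]/(r−g_L), with H = 8/2 = 4.
P₀ = 10.17 × [(1+0.057) + 4×(0.281−0.057)] / (0.1428−0.057)
   = 10.17 × 1.9530 / 0.0858 = 231.4920

CHF 231.49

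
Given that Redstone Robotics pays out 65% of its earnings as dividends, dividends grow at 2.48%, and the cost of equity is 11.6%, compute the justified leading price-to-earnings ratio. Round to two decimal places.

Justified leading P/E = b/(r−g) = 0.65/(0.116−0.0248) = 7.1272

7.13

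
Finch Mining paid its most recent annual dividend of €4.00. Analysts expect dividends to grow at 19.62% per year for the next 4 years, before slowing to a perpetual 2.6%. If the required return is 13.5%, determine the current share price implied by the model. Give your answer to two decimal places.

Two-stage DDM. Project D₁…D_4 at 0.1962, terminal growth 0.026, discount at r = 0.135.
D_1 = 4.7848
D_2 = 5.7236
D_3 = 6.8465
D_4 = 8.1898
Terminal value at t=4: TV = D_5/(r−g) = 8.4028/(0.135−0.026) = 77.0896
P₀ = 4.7848/(1+0.135)^1 + 5.7236/(1+0.135)^2 + 6.8465/(1+0.135)^3 + 8.1898/(1+0.135)^4 + 77.0896/(1+0.135)^4 = 64.7292

€64.73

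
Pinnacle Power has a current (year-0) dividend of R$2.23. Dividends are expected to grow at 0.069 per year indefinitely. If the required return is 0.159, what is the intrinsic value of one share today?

R$26.49

Gordon growth model: P₀ = D₁/(r − g). D₁ = 2.23 × (1 + 0.069) = 2.3839.
P₀ = 2.3839 / (0.159 − 0.069) = 2.3839 / 0.09 = 26.4874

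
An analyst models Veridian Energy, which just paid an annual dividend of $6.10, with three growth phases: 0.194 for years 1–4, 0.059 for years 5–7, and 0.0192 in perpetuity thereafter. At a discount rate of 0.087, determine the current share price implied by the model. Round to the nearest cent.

$179.76

Three-stage DDM. Project D₁…D_7; terminal Gordon value at t=7 with g = 0.0192; discount at r = 0.087.
D_1 = 7.2834
D_2 = 8.6964
D_3 = 10.3835
D_4 = 12.3979
D_5 = 13.1293
D_6 = 13.9040
D_7 = 14.7243
TV_7 = 15.0070/(0.087−0.0192) = 221.3425
P₀ = Σ Dₜ/(1+r)ᵗ + TV_7/(1+r)^7 = 179.7578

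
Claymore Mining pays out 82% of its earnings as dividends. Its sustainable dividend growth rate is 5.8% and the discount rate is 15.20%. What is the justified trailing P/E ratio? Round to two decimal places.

Justified trailing P/E = b(1+g)/(r−g) = 0.82×(1+0.058)/(0.152−0.058) = 9.2294

9.23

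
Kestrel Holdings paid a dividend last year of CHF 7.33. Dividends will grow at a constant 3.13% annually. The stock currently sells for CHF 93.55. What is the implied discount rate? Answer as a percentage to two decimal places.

11.21%

Rearranging the constant-growth DDM: r = D₁/P₀ + g.
D₁ = 7.33 × (1 + 0.0313) = 7.5594.
r = 7.5594 / 93.55 + 0.0313 = 0.08081 + 0.0313 = 0.11211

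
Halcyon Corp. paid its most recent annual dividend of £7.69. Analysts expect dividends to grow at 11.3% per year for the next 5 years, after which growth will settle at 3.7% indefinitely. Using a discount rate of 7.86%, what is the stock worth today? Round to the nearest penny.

Two-stage DDM. Project D₁…D_5 at 0.113, terminal growth 0.037, discount at r = 0.0786.
D_1 = 8.5590
D_2 = 9.5261
D_3 = 10.6026
D_4 = 11.8007
D_5 = 13.1342
Terminal value at t=5: TV = D_6/(r−g) = 13.6201/(0.0786−0.037) = 327.4067
P₀ = 8.5590/(1+0.0786)^1 + 9.5261/(1+0.0786)^2 + 10.6026/(1+0.0786)^3 + 11.8007/(1+0.0786)^4 + 13.1342/(1+0.0786)^5 + 327.4067/(1+0.0786)^5 = 266.5665

£266.57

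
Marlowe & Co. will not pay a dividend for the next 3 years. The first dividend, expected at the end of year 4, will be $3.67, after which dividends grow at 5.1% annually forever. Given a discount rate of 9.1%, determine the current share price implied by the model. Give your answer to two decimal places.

$70.65

Deferred-dividend DDM. At t=3 the remaining stream is a growing perpetuity with first payment D_4 = 3.67.
V_3 = D_4/(r−g) = 3.67/(0.091−0.051) = 91.7500
P₀ = V_3/(1+r)^3 = 91.7500/(1+0.091)^3 = 70.6532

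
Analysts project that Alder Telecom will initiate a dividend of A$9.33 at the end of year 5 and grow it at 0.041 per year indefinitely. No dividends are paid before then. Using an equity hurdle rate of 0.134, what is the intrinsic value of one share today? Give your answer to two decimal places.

Deferred-dividend DDM. At t=4 the remaining stream is a growing perpetuity with first payment D_5 = 9.33.
V_4 = D_5/(r−g) = 9.33/(0.134−0.041) = 100.3226
P₀ = V_4/(1+r)^4 = 100.3226/(1+0.134)^4 = 60.6662

A$60.67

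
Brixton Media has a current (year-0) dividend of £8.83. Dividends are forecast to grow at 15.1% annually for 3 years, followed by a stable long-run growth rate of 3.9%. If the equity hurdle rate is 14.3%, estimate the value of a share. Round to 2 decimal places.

Two-stage DDM. Project D₁…D_3 at 0.151, terminal growth 0.039, discount at r = 0.143.
D_1 = 10.1633
D_2 = 11.6980
D_3 = 13.4644
Terminal value at t=3: TV = D_4/(r−g) = 13.9895/(0.143−0.039) = 134.5144
P₀ = 10.1633/(1+0.143)^1 + 11.6980/(1+0.143)^2 + 13.4644/(1+0.143)^3 + 134.5144/(1+0.143)^3 = 116.9429

£116.94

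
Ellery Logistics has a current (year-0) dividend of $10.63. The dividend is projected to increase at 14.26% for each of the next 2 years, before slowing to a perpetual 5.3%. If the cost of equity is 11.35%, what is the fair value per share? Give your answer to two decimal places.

Two-stage DDM. Project D₁…D_2 at 0.1426, terminal growth 0.053, discount at r = 0.1135.
D_1 = 12.1458
D_2 = 13.8778
Terminal value at t=2: TV = D_3/(r−g) = 14.6134/(0.1135−0.053) = 241.5431
P₀ = 12.1458/(1+0.1135)^1 + 13.8778/(1+0.1135)^2 + 241.5431/(1+0.1135)^2 = 216.9120

$216.91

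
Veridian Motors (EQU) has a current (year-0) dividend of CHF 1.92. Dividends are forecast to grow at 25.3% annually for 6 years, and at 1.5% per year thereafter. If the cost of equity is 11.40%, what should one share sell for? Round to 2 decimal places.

Two-stage DDM. Project D₁…D_6 at 0.253, terminal growth 0.015, discount at r = 0.114.
D_1 = 2.4058
D_2 = 3.0144
D_3 = 3.7771
D_4 = 4.7327
D_5 = 5.9300
D_6 = 7.4303
Terminal value at t=6: TV = D_7/(r−g) = 7.5418/(0.114−0.015) = 76.1796
P₀ = 2.4058/(1+0.114)^1 + 3.0144/(1+0.114)^2 + 3.7771/(1+0.114)^3 + 4.7327/(1+0.114)^4 + 5.9300/(1+0.114)^5 + 7.4303/(1+0.114)^6 + 76.1796/(1+0.114)^6 = 57.5970

CHF 57.60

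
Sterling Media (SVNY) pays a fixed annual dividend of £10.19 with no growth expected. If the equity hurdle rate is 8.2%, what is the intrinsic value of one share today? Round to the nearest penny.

Zero-growth DDM (perpetuity): P₀ = D/r = 10.19 / 0.082 = 124.2683

£124.27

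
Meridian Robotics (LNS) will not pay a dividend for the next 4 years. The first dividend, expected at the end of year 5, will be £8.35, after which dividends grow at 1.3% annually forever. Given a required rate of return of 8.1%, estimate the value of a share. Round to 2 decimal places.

Deferred-dividend DDM. At t=4 the remaining stream is a growing perpetuity with first payment D_5 = 8.35.
V_4 = D_5/(r−g) = 8.35/(0.081−0.013) = 122.7941
P₀ = V_4/(1+r)^4 = 122.7941/(1+0.081)^4 = 89.9238

£89.92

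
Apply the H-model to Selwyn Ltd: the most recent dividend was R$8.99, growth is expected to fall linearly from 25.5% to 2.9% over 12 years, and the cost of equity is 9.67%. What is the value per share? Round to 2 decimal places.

R$316.71

H-model: P₀ = D₀[(1+g_L) + H(g_S−g_L)]/(r−g_L), with H = 12/2 = 6.
P₀ = 8.99 × [(1+0.029) + 6×(0.255−0.029)] / (0.0967−0.029)
   = 8.99 × 2.3850 / 0.0677 = 316.7083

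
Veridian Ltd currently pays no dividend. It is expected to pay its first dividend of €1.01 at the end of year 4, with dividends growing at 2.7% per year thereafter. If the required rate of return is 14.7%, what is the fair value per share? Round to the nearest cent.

€5.58

Deferred-dividend DDM. At t=3 the remaining stream is a growing perpetuity with first payment D_4 = 1.01.
V_3 = D_4/(r−g) = 1.01/(0.147−0.027) = 8.4167
P₀ = V_3/(1+r)^3 = 8.4167/(1+0.147)^3 = 5.5776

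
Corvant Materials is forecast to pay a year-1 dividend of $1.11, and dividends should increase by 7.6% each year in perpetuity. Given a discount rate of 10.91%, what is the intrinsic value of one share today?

$33.53

Gordon growth model: P₀ = D₁/(r − g), with D₁ = 1.11 given directly.
P₀ = 1.1100 / (0.1091 − 0.076) = 1.1100 / 0.0331 = 33.5347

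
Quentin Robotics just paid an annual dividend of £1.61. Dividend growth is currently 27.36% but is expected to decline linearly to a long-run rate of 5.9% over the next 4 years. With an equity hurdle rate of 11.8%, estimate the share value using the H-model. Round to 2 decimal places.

H-model: P₀ = D₀[(1+g_L) + H(g_S−g_L)]/(r−g_L), with H = 4/2 = 2.
P₀ = 1.61 × [(1+0.059) + 2×(0.2736−0.059)] / (0.118−0.059)
   = 1.61 × 1.4882 / 0.059 = 40.6102

£40.61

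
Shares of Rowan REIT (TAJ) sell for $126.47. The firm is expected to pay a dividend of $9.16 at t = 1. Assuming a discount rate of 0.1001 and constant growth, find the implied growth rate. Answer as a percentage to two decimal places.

2.77%

From P₀ = D₁/(r − g), the implied growth is g = r − D₁/P₀.
g = 0.1001 − 9.16/126.47 = 0.1001 − 0.07243 = 0.02767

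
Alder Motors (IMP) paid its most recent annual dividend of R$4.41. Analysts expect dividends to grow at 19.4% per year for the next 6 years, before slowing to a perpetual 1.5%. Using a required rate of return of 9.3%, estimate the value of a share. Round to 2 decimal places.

Two-stage DDM. Project D₁…D_6 at 0.194, terminal growth 0.015, discount at r = 0.093.
D_1 = 5.2655
D_2 = 6.2871
D_3 = 7.5067
D_4 = 8.9631
D_5 = 10.7019
D_6 = 12.7780
Terminal value at t=6: TV = D_7/(r−g) = 12.9697/(0.093−0.015) = 166.2785
P₀ = 5.2655/(1+0.093)^1 + 6.2871/(1+0.093)^2 + 7.5067/(1+0.093)^3 + 8.9631/(1+0.093)^4 + 10.7019/(1+0.093)^5 + 12.7780/(1+0.093)^6 + 166.2785/(1+0.093)^6 = 133.9893

R$133.99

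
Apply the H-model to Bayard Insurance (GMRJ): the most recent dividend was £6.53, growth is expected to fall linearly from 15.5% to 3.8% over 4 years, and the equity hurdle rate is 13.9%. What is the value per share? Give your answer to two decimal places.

H-model: P₀ = D₀[(1+g_L) + H(g_S−g_L)]/(r−g_L), with H = 4/2 = 2.
P₀ = 6.53 × [(1+0.038) + 2×(0.155−0.038)] / (0.139−0.038)
   = 6.53 × 1.2720 / 0.101 = 82.2392

£82.24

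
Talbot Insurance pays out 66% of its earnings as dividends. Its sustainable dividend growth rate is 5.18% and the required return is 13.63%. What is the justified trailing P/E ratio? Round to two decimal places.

8.22

Justified trailing P/E = b(1+g)/(r−g) = 0.66×(1+0.0518)/(0.1363−0.0518) = 8.2152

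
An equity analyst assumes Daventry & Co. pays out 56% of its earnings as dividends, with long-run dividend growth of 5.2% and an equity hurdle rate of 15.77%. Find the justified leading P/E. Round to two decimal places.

5.30

Justified leading P/E = b/(r−g) = 0.56/(0.1577−0.052) = 5.2980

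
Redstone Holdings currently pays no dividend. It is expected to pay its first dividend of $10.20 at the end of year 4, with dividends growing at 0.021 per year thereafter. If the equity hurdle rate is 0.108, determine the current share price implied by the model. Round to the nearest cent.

$86.19

Deferred-dividend DDM. At t=3 the remaining stream is a growing perpetuity with first payment D_4 = 10.20.
V_3 = D_4/(r−g) = 10.20/(0.108−0.021) = 117.2414
P₀ = V_3/(1+r)^3 = 117.2414/(1+0.108)^3 = 86.1909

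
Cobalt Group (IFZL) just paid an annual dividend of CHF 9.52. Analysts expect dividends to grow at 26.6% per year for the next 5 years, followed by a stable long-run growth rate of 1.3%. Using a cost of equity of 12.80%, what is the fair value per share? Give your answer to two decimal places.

CHF 217.53

Two-stage DDM. Project D₁…D_5 at 0.266, terminal growth 0.013, discount at r = 0.128.
D_1 = 12.0523
D_2 = 15.2582
D_3 = 19.3169
D_4 = 24.4552
D_5 = 30.9603
Terminal value at t=5: TV = D_6/(r−g) = 31.3628/(0.128−0.013) = 272.7201
P₀ = 12.0523/(1+0.128)^1 + 15.2582/(1+0.128)^2 + 19.3169/(1+0.128)^3 + 24.4552/(1+0.128)^4 + 30.9603/(1+0.128)^5 + 272.7201/(1+0.128)^5 = 217.5329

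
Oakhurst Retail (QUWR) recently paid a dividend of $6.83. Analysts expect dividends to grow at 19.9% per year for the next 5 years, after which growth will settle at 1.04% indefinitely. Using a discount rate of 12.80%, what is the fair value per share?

$120.79

Two-stage DDM. Project D₁…D_5 at 0.199, terminal growth 0.0104, discount at r = 0.128.
D_1 = 8.1892
D_2 = 9.8188
D_3 = 11.7728
D_4 = 14.1155
D_5 = 16.9245
Terminal value at t=5: TV = D_6/(r−g) = 17.1005/(0.128−0.0104) = 145.4128
P₀ = 8.1892/(1+0.128)^1 + 9.8188/(1+0.128)^2 + 11.7728/(1+0.128)^3 + 14.1155/(1+0.128)^4 + 16.9245/(1+0.128)^5 + 145.4128/(1+0.128)^5 = 120.7923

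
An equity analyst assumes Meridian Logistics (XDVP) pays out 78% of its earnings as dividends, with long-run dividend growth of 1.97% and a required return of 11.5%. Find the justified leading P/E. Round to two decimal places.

Justified leading P/E = b/(r−g) = 0.78/(0.115−0.0197) = 8.1847

8.18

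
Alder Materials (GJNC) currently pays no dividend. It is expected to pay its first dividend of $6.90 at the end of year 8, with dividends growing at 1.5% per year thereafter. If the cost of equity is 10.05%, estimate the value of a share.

$41.28

Deferred-dividend DDM. At t=7 the remaining stream is a growing perpetuity with first payment D_8 = 6.90.
V_7 = D_8/(r−g) = 6.90/(0.1005−0.015) = 80.7018
P₀ = V_7/(1+r)^7 = 80.7018/(1+0.1005)^7 = 41.2812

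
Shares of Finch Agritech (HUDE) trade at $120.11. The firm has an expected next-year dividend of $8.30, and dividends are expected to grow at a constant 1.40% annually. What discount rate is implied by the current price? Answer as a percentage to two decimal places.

8.31%

Rearranging the constant-growth DDM: r = D₁/P₀ + g.
r = 8.3000 / 120.11 + 0.014 = 0.06910 + 0.014 = 0.08310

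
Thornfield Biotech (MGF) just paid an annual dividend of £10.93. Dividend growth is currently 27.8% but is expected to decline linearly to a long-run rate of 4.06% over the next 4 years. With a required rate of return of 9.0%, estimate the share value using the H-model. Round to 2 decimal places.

H-model: P₀ = D₀[(1+g_L) + H(g_S−g_L)]/(r−g_L), with H = 4/2 = 2.
P₀ = 10.93 × [(1+0.0406) + 2×(0.278−0.0406)] / (0.09−0.0406)
   = 10.93 × 1.5154 / 0.0494 = 335.2899

£335.29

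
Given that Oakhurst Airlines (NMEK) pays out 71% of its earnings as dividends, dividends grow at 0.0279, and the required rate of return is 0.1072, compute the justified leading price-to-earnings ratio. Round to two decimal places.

8.95

Justified leading P/E = b/(r−g) = 0.71/(0.1072−0.0279) = 8.9533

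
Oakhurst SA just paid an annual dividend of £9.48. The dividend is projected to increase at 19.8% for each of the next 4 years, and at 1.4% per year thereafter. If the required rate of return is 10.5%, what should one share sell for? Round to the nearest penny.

£192.54

Two-stage DDM. Project D₁…D_4 at 0.198, terminal growth 0.014, discount at r = 0.105.
D_1 = 11.3570
D_2 = 13.6057
D_3 = 16.2997
D_4 = 19.5270
Terminal value at t=4: TV = D_5/(r−g) = 19.8004/(0.105−0.014) = 217.5866
P₀ = 11.3570/(1+0.105)^1 + 13.6057/(1+0.105)^2 + 16.2997/(1+0.105)^3 + 19.5270/(1+0.105)^4 + 217.5866/(1+0.105)^4 = 192.5418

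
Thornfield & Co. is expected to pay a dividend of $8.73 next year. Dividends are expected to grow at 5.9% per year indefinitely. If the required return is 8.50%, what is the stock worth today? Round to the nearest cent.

Gordon growth model: P₀ = D₁/(r − g), with D₁ = 8.73 given directly.
P₀ = 8.7300 / (0.085 − 0.059) = 8.7300 / 0.026 = 335.7692

$335.77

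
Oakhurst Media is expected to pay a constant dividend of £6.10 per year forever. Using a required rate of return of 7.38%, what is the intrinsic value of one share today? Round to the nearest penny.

Zero-growth DDM (perpetuity): P₀ = D/r = 6.10 / 0.0738 = 82.6558

£82.66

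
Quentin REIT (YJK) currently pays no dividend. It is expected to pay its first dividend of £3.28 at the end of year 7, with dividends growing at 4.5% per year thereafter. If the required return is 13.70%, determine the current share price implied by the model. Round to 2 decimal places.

Deferred-dividend DDM. At t=6 the remaining stream is a growing perpetuity with first payment D_7 = 3.28.
V_6 = D_7/(r−g) = 3.28/(0.137−0.045) = 35.6522
P₀ = V_6/(1+r)^6 = 35.6522/(1+0.137)^6 = 16.5015

£16.50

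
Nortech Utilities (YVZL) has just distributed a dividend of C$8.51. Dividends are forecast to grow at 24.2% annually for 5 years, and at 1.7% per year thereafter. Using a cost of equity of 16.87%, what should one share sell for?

C$128.59

Two-stage DDM. Project D₁…D_5 at 0.242, terminal growth 0.017, discount at r = 0.1687.
D_1 = 10.5694
D_2 = 13.1272
D_3 = 16.3040
D_4 = 20.2496
D_5 = 25.1500
Terminal value at t=5: TV = D_6/(r−g) = 25.5775/(0.1687−0.017) = 168.6060
P₀ = 10.5694/(1+0.1687)^1 + 13.1272/(1+0.1687)^2 + 16.3040/(1+0.1687)^3 + 20.2496/(1+0.1687)^4 + 25.1500/(1+0.1687)^5 + 168.6060/(1+0.1687)^5 = 128.5896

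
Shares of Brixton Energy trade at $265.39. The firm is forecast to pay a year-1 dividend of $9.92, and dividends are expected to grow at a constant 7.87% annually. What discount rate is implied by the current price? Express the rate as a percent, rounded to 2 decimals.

11.61%

Rearranging the constant-growth DDM: r = D₁/P₀ + g.
r = 9.9200 / 265.39 + 0.0787 = 0.03738 + 0.0787 = 0.11608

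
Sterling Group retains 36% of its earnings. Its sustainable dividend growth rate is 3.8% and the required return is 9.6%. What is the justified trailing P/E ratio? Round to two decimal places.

Payout ratio b = 1 − 0.36 = 0.64.
Justified trailing P/E = b(1+g)/(r−g) = 0.64×(1+0.038)/(0.096−0.038) = 11.4538

11.45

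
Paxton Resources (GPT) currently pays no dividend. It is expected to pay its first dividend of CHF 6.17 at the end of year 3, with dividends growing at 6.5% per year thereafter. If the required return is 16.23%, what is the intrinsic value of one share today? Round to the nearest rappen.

CHF 46.94

Deferred-dividend DDM. At t=2 the remaining stream is a growing perpetuity with first payment D_3 = 6.17.
V_2 = D_3/(r−g) = 6.17/(0.1623−0.065) = 63.4121
P₀ = V_2/(1+r)^2 = 63.4121/(1+0.1623)^2 = 46.9392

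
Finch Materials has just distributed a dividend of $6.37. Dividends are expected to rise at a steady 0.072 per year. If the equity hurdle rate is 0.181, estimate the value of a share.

Gordon growth model: P₀ = D₁/(r − g). D₁ = 6.37 × (1 + 0.072) = 6.8286.
P₀ = 6.8286 / (0.181 − 0.072) = 6.8286 / 0.109 = 62.6481

$62.65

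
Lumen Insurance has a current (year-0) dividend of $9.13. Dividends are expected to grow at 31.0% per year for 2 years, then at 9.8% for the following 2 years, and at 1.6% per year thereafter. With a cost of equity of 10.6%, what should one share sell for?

$191.47

Three-stage DDM. Project D₁…D_4; terminal Gordon value at t=4 with g = 0.016; discount at r = 0.106.
D_1 = 11.9603
D_2 = 15.6680
D_3 = 17.2035
D_4 = 18.8894
TV_4 = 19.1916/(0.106−0.016) = 213.2403
P₀ = Σ Dₜ/(1+r)ᵗ + TV_4/(1+r)^4 = 191.4738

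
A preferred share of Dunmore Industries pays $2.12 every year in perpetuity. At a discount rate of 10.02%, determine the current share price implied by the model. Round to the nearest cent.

$21.16

Zero-growth DDM (perpetuity): P₀ = D/r = 2.12 / 0.1002 = 21.1577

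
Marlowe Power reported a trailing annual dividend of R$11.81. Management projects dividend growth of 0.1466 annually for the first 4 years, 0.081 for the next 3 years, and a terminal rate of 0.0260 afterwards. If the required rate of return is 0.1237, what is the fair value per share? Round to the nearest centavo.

Three-stage DDM. Project D₁…D_7; terminal Gordon value at t=7 with g = 0.026; discount at r = 0.1237.
D_1 = 13.5413
D_2 = 15.5265
D_3 = 17.8027
D_4 = 20.4126
D_5 = 22.0660
D_6 = 23.8533
D_7 = 25.7855
TV_7 = 26.4559/(0.1237−0.026) = 270.7868
P₀ = Σ Dₜ/(1+r)ᵗ + TV_7/(1+r)^7 = 204.9529

R$204.95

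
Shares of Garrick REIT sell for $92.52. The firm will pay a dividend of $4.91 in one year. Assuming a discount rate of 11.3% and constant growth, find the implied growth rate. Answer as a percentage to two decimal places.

From P₀ = D₁/(r − g), the implied growth is g = r − D₁/P₀.
g = 0.113 − 4.91/92.52 = 0.113 − 0.05307 = 0.05993

5.99%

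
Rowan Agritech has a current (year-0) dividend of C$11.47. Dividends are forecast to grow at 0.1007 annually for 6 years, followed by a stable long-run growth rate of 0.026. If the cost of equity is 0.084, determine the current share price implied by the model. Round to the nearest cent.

Two-stage DDM. Project D₁…D_6 at 0.1007, terminal growth 0.026, discount at r = 0.084.
D_1 = 12.6250
D_2 = 13.8964
D_3 = 15.2957
D_4 = 16.8360
D_5 = 18.5314
D_6 = 20.3975
Terminal value at t=6: TV = D_7/(r−g) = 20.9278/(0.084−0.026) = 360.8250
P₀ = 12.6250/(1+0.084)^1 + 13.8964/(1+0.084)^2 + 15.2957/(1+0.084)^3 + 16.8360/(1+0.084)^4 + 18.5314/(1+0.084)^5 + 20.3975/(1+0.084)^6 + 360.8250/(1+0.084)^6 = 295.0205

C$295.02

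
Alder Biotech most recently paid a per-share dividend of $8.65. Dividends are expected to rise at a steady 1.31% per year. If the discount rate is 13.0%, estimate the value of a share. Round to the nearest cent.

$74.96

Gordon growth model: P₀ = D₁/(r − g). D₁ = 8.65 × (1 + 0.0131) = 8.7633.
P₀ = 8.7633 / (0.13 − 0.0131) = 8.7633 / 0.1169 = 74.9642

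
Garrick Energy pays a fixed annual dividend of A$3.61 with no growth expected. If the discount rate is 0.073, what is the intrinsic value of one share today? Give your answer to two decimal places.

A$49.45

Zero-growth DDM (perpetuity): P₀ = D/r = 3.61 / 0.073 = 49.4521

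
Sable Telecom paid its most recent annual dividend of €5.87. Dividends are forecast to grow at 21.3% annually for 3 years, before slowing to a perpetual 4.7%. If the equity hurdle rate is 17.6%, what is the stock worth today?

€71.02

Two-stage DDM. Project D₁…D_3 at 0.213, terminal growth 0.047, discount at r = 0.176.
D_1 = 7.1203
D_2 = 8.6369
D_3 = 10.4766
Terminal value at t=3: TV = D_4/(r−g) = 10.9690/(0.176−0.047) = 85.0310
P₀ = 7.1203/(1+0.176)^1 + 8.6369/(1+0.176)^2 + 10.4766/(1+0.176)^3 + 85.0310/(1+0.176)^3 = 71.0239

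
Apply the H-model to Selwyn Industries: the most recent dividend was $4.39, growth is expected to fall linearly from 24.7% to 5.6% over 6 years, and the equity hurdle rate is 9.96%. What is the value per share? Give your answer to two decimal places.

H-model: P₀ = D₀[(1+g_L) + H(g_S−g_L)]/(r−g_L), with H = 6/2 = 3.
P₀ = 4.39 × [(1+0.056) + 3×(0.247−0.056)] / (0.0996−0.056)
   = 4.39 × 1.6290 / 0.0436 = 164.0209

$164.02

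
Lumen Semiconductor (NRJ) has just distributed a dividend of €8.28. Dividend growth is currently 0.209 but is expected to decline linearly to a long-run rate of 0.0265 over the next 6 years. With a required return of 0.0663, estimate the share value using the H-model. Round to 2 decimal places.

€327.46

H-model: P₀ = D₀[(1+g_L) + H(g_S−g_L)]/(r−g_L), with H = 6/2 = 3.
P₀ = 8.28 × [(1+0.0265) + 3×(0.209−0.0265)] / (0.0663−0.0265)
   = 8.28 × 1.5740 / 0.0398 = 327.4553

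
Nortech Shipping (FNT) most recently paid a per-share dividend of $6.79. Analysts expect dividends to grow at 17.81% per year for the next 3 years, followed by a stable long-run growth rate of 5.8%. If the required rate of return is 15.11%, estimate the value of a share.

$104.06

Two-stage DDM. Project D₁…D_3 at 0.1781, terminal growth 0.058, discount at r = 0.1511.
D_1 = 7.9993
D_2 = 9.4240
D_3 = 11.1024
Terminal value at t=3: TV = D_4/(r−g) = 11.7463/(0.1511−0.058) = 126.1689
P₀ = 7.9993/(1+0.1511)^1 + 9.4240/(1+0.1511)^2 + 11.1024/(1+0.1511)^3 + 126.1689/(1+0.1511)^3 = 104.0611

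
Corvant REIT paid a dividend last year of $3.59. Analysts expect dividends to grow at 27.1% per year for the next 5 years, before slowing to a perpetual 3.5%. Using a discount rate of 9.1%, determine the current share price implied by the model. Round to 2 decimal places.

$171.43

Two-stage DDM. Project D₁…D_5 at 0.271, terminal growth 0.035, discount at r = 0.091.
D_1 = 4.5629
D_2 = 5.7994
D_3 = 7.3711
D_4 = 9.3686
D_5 = 11.9075
Terminal value at t=5: TV = D_6/(r−g) = 12.3243/(0.091−0.035) = 220.0769
P₀ = 4.5629/(1+0.091)^1 + 5.7994/(1+0.091)^2 + 7.3711/(1+0.091)^3 + 9.3686/(1+0.091)^4 + 11.9075/(1+0.091)^5 + 220.0769/(1+0.091)^5 = 171.4278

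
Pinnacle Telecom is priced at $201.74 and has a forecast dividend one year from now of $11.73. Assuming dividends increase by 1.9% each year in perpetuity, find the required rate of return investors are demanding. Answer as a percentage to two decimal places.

Rearranging the constant-growth DDM: r = D₁/P₀ + g.
r = 11.7300 / 201.74 + 0.019 = 0.05814 + 0.019 = 0.07714

7.71%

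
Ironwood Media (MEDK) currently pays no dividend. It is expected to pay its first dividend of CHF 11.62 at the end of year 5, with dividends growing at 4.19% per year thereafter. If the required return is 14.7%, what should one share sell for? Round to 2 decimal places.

CHF 63.88

Deferred-dividend DDM. At t=4 the remaining stream is a growing perpetuity with first payment D_5 = 11.62.
V_4 = D_5/(r−g) = 11.62/(0.147−0.0419) = 110.5614
P₀ = V_4/(1+r)^4 = 110.5614/(1+0.147)^4 = 63.8778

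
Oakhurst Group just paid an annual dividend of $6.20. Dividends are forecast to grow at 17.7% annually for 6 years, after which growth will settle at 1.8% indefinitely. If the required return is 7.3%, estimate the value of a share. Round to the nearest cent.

Two-stage DDM. Project D₁…D_6 at 0.177, terminal growth 0.018, discount at r = 0.073.
D_1 = 7.2974
D_2 = 8.5890
D_3 = 10.1093
D_4 = 11.8986
D_5 = 14.0047
D_6 = 16.4835
Terminal value at t=6: TV = D_7/(r−g) = 16.7802/(0.073−0.018) = 305.0953
P₀ = 7.2974/(1+0.073)^1 + 8.5890/(1+0.073)^2 + 10.1093/(1+0.073)^3 + 11.8986/(1+0.073)^4 + 14.0047/(1+0.073)^5 + 16.4835/(1+0.073)^6 + 305.0953/(1+0.073)^6 = 251.9788

$251.98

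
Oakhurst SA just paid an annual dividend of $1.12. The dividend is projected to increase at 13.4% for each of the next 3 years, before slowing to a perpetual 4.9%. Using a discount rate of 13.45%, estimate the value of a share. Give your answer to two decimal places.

$17.08

Two-stage DDM. Project D₁…D_3 at 0.134, terminal growth 0.049, discount at r = 0.1345.
D_1 = 1.2701
D_2 = 1.4403
D_3 = 1.6333
Terminal value at t=3: TV = D_4/(r−g) = 1.7133/(0.1345−0.049) = 20.0386
P₀ = 1.2701/(1+0.1345)^1 + 1.4403/(1+0.1345)^2 + 1.6333/(1+0.1345)^3 + 20.0386/(1+0.1345)^3 = 17.0802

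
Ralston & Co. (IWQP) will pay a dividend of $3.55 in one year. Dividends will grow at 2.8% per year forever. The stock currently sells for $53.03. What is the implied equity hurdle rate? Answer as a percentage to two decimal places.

Rearranging the constant-growth DDM: r = D₁/P₀ + g.
r = 3.5500 / 53.03 + 0.028 = 0.06694 + 0.028 = 0.09494

9.49%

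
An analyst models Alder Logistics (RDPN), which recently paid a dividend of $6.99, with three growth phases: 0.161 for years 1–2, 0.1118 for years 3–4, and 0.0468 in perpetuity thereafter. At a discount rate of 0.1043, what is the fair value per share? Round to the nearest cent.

Three-stage DDM. Project D₁…D_4; terminal Gordon value at t=4 with g = 0.0468; discount at r = 0.1043.
D_1 = 8.1154
D_2 = 9.4220
D_3 = 10.4753
D_4 = 11.6465
TV_4 = 12.1915/(0.1043−0.0468) = 212.0268
P₀ = Σ Dₜ/(1+r)ᵗ + TV_4/(1+r)^4 = 173.2601

$173.26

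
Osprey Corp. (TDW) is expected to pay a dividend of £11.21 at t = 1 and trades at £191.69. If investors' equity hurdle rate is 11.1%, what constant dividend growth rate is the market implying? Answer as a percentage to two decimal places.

5.25%

From P₀ = D₁/(r − g), the implied growth is g = r − D₁/P₀.
g = 0.111 − 11.21/191.69 = 0.111 − 0.05848 = 0.05252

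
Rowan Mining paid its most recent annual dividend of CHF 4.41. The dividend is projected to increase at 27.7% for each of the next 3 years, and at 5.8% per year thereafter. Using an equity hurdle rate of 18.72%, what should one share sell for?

CHF 60.28

Two-stage DDM. Project D₁…D_3 at 0.277, terminal growth 0.058, discount at r = 0.1872.
D_1 = 5.6316
D_2 = 7.1915
D_3 = 9.1836
Terminal value at t=3: TV = D_4/(r−g) = 9.7162/(0.1872−0.058) = 75.2029
P₀ = 5.6316/(1+0.1872)^1 + 7.1915/(1+0.1872)^2 + 9.1836/(1+0.1872)^3 + 75.2029/(1+0.1872)^3 = 60.2773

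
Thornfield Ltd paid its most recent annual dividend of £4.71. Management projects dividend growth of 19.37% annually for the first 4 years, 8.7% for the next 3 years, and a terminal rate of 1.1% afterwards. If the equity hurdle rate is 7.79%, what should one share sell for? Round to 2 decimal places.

£155.88

Three-stage DDM. Project D₁…D_7; terminal Gordon value at t=7 with g = 0.011; discount at r = 0.0779.
D_1 = 5.6223
D_2 = 6.7114
D_3 = 8.0114
D_4 = 9.5632
D_5 = 10.3952
D_6 = 11.2995
D_7 = 12.2826
TV_7 = 12.4177/(0.0779−0.011) = 185.6160
P₀ = Σ Dₜ/(1+r)ᵗ + TV_7/(1+r)^7 = 155.8776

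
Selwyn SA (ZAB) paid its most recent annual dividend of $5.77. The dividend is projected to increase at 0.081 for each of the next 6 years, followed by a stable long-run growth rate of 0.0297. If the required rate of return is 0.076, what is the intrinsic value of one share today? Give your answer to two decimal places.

Two-stage DDM. Project D₁…D_6 at 0.081, terminal growth 0.0297, discount at r = 0.076.
D_1 = 6.2374
D_2 = 6.7426
D_3 = 7.2887
D_4 = 7.8791
D_5 = 8.5173
D_6 = 9.2073
Terminal value at t=6: TV = D_7/(r−g) = 9.4807/(0.076−0.0297) = 204.7669
P₀ = 6.2374/(1+0.076)^1 + 6.7426/(1+0.076)^2 + 7.2887/(1+0.076)^3 + 7.8791/(1+0.076)^4 + 8.5173/(1+0.076)^5 + 9.2073/(1+0.076)^6 + 204.7669/(1+0.076)^6 = 167.1304

$167.13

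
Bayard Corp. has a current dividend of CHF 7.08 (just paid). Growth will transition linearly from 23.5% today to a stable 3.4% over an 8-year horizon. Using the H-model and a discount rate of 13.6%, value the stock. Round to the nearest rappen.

H-model: P₀ = D₀[(1+g_L) + H(g_S−g_L)]/(r−g_L), with H = 8/2 = 4.
P₀ = 7.08 × [(1+0.034) + 4×(0.235−0.034)] / (0.136−0.034)
   = 7.08 × 1.8380 / 0.102 = 127.5788

CHF 127.58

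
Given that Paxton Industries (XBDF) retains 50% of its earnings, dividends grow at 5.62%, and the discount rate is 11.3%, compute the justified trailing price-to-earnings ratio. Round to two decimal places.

9.30

Payout ratio b = 1 − 0.50 = 0.50.
Justified trailing P/E = b(1+g)/(r−g) = 0.50×(1+0.0562)/(0.113−0.0562) = 9.2975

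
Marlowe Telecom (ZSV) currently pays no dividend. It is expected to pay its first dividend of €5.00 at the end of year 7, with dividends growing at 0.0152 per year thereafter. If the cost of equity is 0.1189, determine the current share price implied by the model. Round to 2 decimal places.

€24.57

Deferred-dividend DDM. At t=6 the remaining stream is a growing perpetuity with first payment D_7 = 5.00.
V_6 = D_7/(r−g) = 5.00/(0.1189−0.0152) = 48.2160
P₀ = V_6/(1+r)^6 = 48.2160/(1+0.1189)^6 = 24.5722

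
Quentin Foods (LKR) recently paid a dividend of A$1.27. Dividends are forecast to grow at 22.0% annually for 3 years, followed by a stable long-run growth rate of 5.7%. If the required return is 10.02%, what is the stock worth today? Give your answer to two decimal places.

Two-stage DDM. Project D₁…D_3 at 0.22, terminal growth 0.057, discount at r = 0.1002.
D_1 = 1.5494
D_2 = 1.8903
D_3 = 2.3061
Terminal value at t=3: TV = D_4/(r−g) = 2.4376/(0.1002−0.057) = 56.4254
P₀ = 1.5494/(1+0.1002)^1 + 1.8903/(1+0.1002)^2 + 2.3061/(1+0.1002)^3 + 56.4254/(1+0.1002)^3 = 47.0717

A$47.07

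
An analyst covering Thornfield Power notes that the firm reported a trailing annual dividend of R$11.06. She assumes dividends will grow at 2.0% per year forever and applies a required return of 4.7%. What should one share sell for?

Gordon growth model: P₀ = D₁/(r − g). D₁ = 11.06 × (1 + 0.02) = 11.2812.
P₀ = 11.2812 / (0.047 − 0.02) = 11.2812 / 0.027 = 417.8222

R$417.82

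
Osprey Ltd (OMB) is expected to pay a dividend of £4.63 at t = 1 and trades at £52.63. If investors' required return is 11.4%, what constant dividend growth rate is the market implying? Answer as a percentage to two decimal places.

2.60%

From P₀ = D₁/(r − g), the implied growth is g = r − D₁/P₀.
g = 0.114 − 4.63/52.63 = 0.114 − 0.08797 = 0.02603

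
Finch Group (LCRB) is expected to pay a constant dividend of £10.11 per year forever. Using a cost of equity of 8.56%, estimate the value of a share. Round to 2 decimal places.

£118.11

Zero-growth DDM (perpetuity): P₀ = D/r = 10.11 / 0.0856 = 118.1075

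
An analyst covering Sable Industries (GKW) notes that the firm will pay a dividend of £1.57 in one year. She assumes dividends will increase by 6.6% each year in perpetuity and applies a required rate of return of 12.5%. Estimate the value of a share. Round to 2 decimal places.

£26.61

Gordon growth model: P₀ = D₁/(r − g), with D₁ = 1.57 given directly.
P₀ = 1.5700 / (0.125 − 0.066) = 1.5700 / 0.059 = 26.6102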